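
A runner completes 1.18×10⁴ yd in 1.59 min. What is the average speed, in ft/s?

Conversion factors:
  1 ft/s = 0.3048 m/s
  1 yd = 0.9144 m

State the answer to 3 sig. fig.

1.18×10⁴ yd × 0.9144 = 10789.9 m
1.59 min × 60 = 95.4 s
v = d / t = 10789.9 m / 95.4 s = 113.102 m/s
113.102 m/s ÷ (0.3048 m/s/ft/s) = 371.07 ft/s

371 ft/s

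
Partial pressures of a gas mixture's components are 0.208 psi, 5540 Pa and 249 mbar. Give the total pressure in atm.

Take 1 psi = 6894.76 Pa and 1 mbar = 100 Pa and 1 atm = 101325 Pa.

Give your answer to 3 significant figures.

0.315 atm

0.208 psi × 6894.76 = 1434.11 Pa
5540 Pa (already Pa)
249 mbar × 100 = 24900 Pa
Combined: 1434.11 + 5540 + 24900 = 31874.1 Pa
In atm: 31874.1 / 101325 = 0.314573 atm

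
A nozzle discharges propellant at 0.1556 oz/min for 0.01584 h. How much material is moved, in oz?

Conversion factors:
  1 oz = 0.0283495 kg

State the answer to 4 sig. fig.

0.1556 oz/min → 7.35197×10⁻⁵ kg/s
0.01584 h → 57.024 s
m = ṁ × t = 7.35197×10⁻⁵ × 57.024 = 0.00419239 kg
In oz: 0.00419239 / 0.0283495 = 0.147882 oz

0.1479 oz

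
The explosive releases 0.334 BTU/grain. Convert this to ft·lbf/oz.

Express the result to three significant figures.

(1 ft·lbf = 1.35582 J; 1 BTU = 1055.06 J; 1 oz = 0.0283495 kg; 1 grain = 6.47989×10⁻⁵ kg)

0.334 BTU/grain × 1055.06 J/BTU ÷ 6.47989×10⁻⁵ kg/grain = 5.43821×10⁶ J/kg
5.43821×10⁶ J/kg ÷ 1.35582 J/ft·lbf × 0.0283495 kg/oz = 113710 ft·lbf/oz

1.14×10⁵ ft·lbf/oz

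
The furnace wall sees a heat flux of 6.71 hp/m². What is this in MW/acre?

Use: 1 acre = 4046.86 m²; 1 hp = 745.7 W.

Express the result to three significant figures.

20.2 MW/acre

6.71 hp/m² × 745.7 W/hp = 5003.65 W/m²
5003.65 W/m² ÷ 1000000 W/MW × 4046.86 m²/acre = 20.2491 MW/acre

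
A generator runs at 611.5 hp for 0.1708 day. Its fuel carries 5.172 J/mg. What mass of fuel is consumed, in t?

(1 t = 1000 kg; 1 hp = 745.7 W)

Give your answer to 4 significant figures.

611.5 hp → 455996 W
0.1708 day → 14757.1 s
E = P × t = 455996 × 14757.1 = 6.72918×10⁹ J
5.172 J/mg → 5.172×10⁶ J/kg
m = E / e_s = 6.72918×10⁹ / 5.172×10⁶ = 1301.08 kg
In t: 1301.08 / 1000 = 1.30108 t

1.301 t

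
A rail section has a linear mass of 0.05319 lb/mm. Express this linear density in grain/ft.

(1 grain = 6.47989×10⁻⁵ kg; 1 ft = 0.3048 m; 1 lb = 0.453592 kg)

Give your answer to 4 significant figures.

0.05319 lb/mm × 0.453592 kg/lb ÷ 0.001 m/mm = 24.1266 kg/m
24.1266 kg/m ÷ 6.47989×10⁻⁵ kg/grain × 0.3048 m/ft = 113486 grain/ft

1.135×10⁵ grain/ft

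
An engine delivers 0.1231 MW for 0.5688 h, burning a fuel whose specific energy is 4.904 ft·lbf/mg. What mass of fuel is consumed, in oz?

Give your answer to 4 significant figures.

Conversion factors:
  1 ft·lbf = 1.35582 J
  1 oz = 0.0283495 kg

1337 oz

0.1231 MW → 123100 W
0.5688 h → 2047.68 s
E = P × t = 123100 × 2047.68 = 2.52069×10⁸ J
4.904 ft·lbf/mg → 6.64894×10⁶ J/kg
m = E / e_s = 2.52069×10⁸ / 6.64894×10⁶ = 37.9112 kg
In oz: 37.9112 / 0.0283495 = 1337.28 oz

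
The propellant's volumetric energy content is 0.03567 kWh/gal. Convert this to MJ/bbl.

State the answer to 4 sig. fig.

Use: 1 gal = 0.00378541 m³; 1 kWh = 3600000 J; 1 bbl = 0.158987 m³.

0.03567 kWh/gal × 3600000 J/kWh ÷ 0.00378541 m³/gal = 3.39229×10⁷ J/m³
3.39229×10⁷ J/m³ ÷ 1000000 J/MJ × 0.158987 m³/bbl = 5.3933 MJ/bbl

5.393 MJ/bbl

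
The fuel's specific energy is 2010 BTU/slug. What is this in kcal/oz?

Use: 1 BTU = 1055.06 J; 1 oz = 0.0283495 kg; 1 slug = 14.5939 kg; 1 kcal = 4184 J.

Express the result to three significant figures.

2010 BTU/slug × 1055.06 J/BTU ÷ 14.5939 kg/slug = 145312 J/kg
145312 J/kg ÷ 4184 J/kcal × 0.0283495 kg/oz = 0.98459 kcal/oz

0.985 kcal/oz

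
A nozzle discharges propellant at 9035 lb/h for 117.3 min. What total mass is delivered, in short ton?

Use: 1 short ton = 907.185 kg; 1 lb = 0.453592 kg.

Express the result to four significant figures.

9035 lb/h → 1.13839 kg/s
117.3 min → 7038 s
m = ṁ × t = 1.13839 × 7038 = 8011.99 kg
In short ton: 8011.99 / 907.185 = 8.8317 short ton

8.832 short ton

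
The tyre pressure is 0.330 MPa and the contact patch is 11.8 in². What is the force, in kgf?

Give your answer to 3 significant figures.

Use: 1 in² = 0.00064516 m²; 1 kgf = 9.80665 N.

256 kgf

0.330 MPa × 1000000 → 330000 Pa
11.8 in² × 0.00064516 → 0.00761289 m²
F = P × A = 330000 Pa × 0.00761289 m² = 2512.25 N
2512.25 N ÷ (9.80665 N/kgf) = 256.178 kgf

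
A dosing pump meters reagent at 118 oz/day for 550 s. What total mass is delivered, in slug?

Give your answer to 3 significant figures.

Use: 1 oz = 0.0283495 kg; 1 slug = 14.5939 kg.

118 oz/day → 3.87181×10⁻⁵ kg/s
m = ṁ × t = 3.87181×10⁻⁵ × 550 = 0.021295 kg
In slug: 0.021295 / 14.5939 = 0.00145917 slug

0.00146 slug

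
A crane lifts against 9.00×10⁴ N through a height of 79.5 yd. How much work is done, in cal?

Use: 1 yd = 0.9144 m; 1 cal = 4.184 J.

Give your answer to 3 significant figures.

1.56×10⁶ cal

79.5 yd × 0.9144 = 72.6948 m
W = F × d = 90000 N × 72.6948 m = 6.54253×10⁶ J
6.54253×10⁶ J ÷ (4.184 J/cal) = 1.5637×10⁶ cal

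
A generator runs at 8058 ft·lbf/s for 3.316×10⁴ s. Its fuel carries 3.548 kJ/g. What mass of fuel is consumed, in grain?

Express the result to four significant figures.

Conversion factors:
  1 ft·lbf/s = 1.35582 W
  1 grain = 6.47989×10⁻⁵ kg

8058 ft·lbf/s → 10925.2 W
E = P × t = 10925.2 × 33160 = 3.6228×10⁸ J
3.548 kJ/g → 3.548×10⁶ J/kg
m = E / e_s = 3.6228×10⁸ / 3.548×10⁶ = 102.108 kg
In grain: 102.108 / 6.47989×10⁻⁵ = 1.57577×10⁶ grain

1.576×10⁶ grain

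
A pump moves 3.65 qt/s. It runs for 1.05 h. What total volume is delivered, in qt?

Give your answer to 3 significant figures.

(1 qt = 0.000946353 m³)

1.38×10⁴ qt

3.65 qt/s → 0.00345419 m³/s
1.05 h → 3780 s
V = Q × t = 0.00345419 × 3780 = 13.0568 m³
In qt: 13.0568 / 0.000946353 = 13797 qt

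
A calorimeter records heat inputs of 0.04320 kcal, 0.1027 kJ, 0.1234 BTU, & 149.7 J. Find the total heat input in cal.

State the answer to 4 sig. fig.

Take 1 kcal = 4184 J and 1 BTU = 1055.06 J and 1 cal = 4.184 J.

134.6 cal

0.04320 kcal × 4184 → 180.749 J
0.1027 kJ × 1000 → 102.7 J
0.1234 BTU × 1055.06 → 130.194 J
149.7 J (already J)
Combined: 180.749 + 102.7 + 130.194 + 149.7 = 563.343 J
In cal: 563.343 / 4.184 = 134.642 cal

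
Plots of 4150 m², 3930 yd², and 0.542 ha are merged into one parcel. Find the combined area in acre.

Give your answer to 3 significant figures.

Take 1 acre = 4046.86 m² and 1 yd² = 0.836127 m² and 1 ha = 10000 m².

3.18 acre

4150 m² (already m²)
3930 yd² × 0.836127 = 3285.98 m²
0.542 ha × 10000 = 5420 m²
Total: 4150 + 3285.98 + 5420 = 12856 m²
In acre: 12856 / 4046.86 = 3.17678 acre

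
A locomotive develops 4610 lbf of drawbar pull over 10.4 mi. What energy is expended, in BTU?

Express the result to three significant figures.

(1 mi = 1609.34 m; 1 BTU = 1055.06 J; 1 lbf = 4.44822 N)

3.25×10⁵ BTU

4610 lbf × 4.44822 → 20506.3 N
10.4 mi × 1609.34 → 16737.1 m
W = F × d = 20506.3 N × 16737.1 m = 3.43216×10⁸ J
3.43216×10⁸ J ÷ (1055.06 J/BTU) = 325305 BTU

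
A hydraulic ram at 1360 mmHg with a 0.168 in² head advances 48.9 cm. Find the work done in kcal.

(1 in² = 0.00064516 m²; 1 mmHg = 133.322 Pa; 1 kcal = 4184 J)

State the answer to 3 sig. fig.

0.00230 kcal

1360 mmHg → 181318 Pa
0.168 in² → 1.08387×10⁻⁴ m²
F = P × A = 181318 × 1.08387×10⁻⁴ = 19.6525 N
48.9 cm → 0.489 m
W = F × d = 19.6525 × 0.489 = 9.61007 J
In kcal: 9.61007 / 4184 = 0.00229686 kcal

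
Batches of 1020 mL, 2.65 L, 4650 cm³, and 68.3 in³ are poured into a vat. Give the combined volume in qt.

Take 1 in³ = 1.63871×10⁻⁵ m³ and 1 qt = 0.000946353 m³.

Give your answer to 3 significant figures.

9.97 qt

1020 mL × 10⁻⁶ = 0.00102 m³
2.65 L × 0.001 = 0.00265 m³
4650 cm³ × 10⁻⁶ = 0.00465 m³
68.3 in³ × 1.63871×10⁻⁵ = 0.00111924 m³
Sum: 0.00102 + 0.00265 + 0.00465 + 0.00111924 = 0.00943924 m³
In qt: 0.00943924 / 0.000946353 = 9.97433 qt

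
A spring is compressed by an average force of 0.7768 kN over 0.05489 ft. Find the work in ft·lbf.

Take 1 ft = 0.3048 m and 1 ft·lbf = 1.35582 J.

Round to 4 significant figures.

9.586 ft·lbf

0.7768 kN × 1000 → 776.8 N
0.05489 ft × 0.3048 → 0.0167305 m
W = F × d = 776.8 N × 0.0167305 m = 12.9963 J
12.9963 J ÷ (1.35582 J/ft·lbf) = 9.58556 ft·lbf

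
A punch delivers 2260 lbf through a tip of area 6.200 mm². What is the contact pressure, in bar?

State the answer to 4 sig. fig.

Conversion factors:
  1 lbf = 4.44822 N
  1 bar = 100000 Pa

1.621×10⁴ bar

2260 lbf × 4.44822 → 10053 N
6.200 mm² × 10⁻⁶ → 6.2×10⁻⁶ m²
P = F / A = 10053 N / 6.2×10⁻⁶ m² = 1.62145×10⁹ Pa
1.62145×10⁹ Pa ÷ (100000 Pa/bar) = 16214.5 bar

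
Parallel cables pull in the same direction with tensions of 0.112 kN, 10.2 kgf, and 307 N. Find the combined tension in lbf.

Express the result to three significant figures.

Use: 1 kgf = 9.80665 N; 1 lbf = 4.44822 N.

117 lbf

0.112 kN × 1000 = 112 N
10.2 kgf × 9.80665 = 100.028 N
307 N (already N)
Sum: 112 + 100.028 + 307 = 519.028 N
In lbf: 519.028 / 4.44822 = 116.682 lbf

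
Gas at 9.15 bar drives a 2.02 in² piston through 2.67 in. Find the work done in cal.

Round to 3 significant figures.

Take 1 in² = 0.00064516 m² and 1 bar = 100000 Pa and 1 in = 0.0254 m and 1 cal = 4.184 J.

9.15 bar → 915000 Pa
2.02 in² → 0.00130322 m²
F = P × A = 915000 × 0.00130322 = 1192.45 N
2.67 in → 0.067818 m
W = F × d = 1192.45 × 0.067818 = 80.8696 J
In cal: 80.8696 / 4.184 = 19.3283 cal

19.3 cal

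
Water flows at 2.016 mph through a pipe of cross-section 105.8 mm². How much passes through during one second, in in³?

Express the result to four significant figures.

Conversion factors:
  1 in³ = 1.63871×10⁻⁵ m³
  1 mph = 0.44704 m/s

5.819 in³

2.016 mph × 0.44704 → 0.901233 m/s
105.8 mm² × 10⁻⁶ → 1.058×10⁻⁴ m²
V = v × A × t = 0.901233 m/s × 1.058×10⁻⁴ m² × 1 s = 9.53505×10⁻⁵ m³
9.53505×10⁻⁵ m³ ÷ (1.63871×10⁻⁵ m³/in³) = 5.81863 in³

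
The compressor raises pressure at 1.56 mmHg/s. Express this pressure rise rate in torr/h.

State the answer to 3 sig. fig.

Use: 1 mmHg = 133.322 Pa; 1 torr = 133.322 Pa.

1.56 mmHg/s × 133.322 Pa/mmHg = 207.982 Pa/s
207.982 Pa/s ÷ 133.322 Pa/torr × 3600 s/h = 5615.99 torr/h

5620 torr/h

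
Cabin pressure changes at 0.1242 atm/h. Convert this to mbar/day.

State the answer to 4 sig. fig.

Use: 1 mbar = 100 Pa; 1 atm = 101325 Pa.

3020 mbar/day

0.1242 atm/h × 101325 Pa/atm ÷ 3600 s/h = 3.49571 Pa/s
3.49571 Pa/s ÷ 100 Pa/mbar × 86400 s/day = 3020.29 mbar/day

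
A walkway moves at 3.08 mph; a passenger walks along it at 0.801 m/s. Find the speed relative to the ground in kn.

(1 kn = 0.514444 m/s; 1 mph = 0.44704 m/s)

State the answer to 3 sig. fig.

4.23 kn

3.08 mph × 0.44704 = 1.37688 m/s
0.801 m/s (already m/s)
Combined: 1.37688 + 0.801 = 2.17788 m/s
In kn: 2.17788 / 0.514444 = 4.23346 kn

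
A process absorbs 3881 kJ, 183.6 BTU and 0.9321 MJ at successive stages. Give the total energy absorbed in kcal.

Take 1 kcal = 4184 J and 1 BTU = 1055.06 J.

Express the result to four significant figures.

3881 kJ × 1000 = 3.881×10⁶ J
183.6 BTU × 1055.06 = 193709 J
0.9321 MJ × 1000000 = 932100 J
Total: 3.881×10⁶ + 193709 + 932100 = 5.00681×10⁶ J
In kcal: 5.00681×10⁶ / 4184 = 1196.66 kcal

1197 kcal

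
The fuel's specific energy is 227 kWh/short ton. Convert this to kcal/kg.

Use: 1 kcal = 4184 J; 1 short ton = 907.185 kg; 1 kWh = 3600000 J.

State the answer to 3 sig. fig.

215 kcal/kg

227 kWh/short ton × 3600000 J/kWh ÷ 907.185 kg/short ton = 900809 J/kg
900809 J/kg ÷ 4184 J/kcal = 215.299 kcal/kg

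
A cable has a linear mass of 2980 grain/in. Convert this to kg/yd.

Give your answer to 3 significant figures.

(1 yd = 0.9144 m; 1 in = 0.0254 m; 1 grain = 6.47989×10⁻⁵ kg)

6.95 kg/yd

2980 grain/in × 6.47989×10⁻⁵ kg/grain ÷ 0.0254 m/in = 7.60239 kg/m
7.60239 kg/m × 0.9144 m/yd = 6.95163 kg/yd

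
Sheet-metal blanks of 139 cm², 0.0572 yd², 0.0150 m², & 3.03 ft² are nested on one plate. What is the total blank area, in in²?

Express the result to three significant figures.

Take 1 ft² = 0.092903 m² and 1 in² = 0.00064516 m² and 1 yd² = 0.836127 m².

139 cm² × 0.0001 = 0.0139 m²
0.0572 yd² × 0.836127 = 0.0478265 m²
0.0150 m² (already m²)
3.03 ft² × 0.092903 = 0.281496 m²
Total: 0.0139 + 0.0478265 + 0.015 + 0.281496 = 0.358222 m²
In in²: 0.358222 / 0.00064516 = 555.245 in²

555 in²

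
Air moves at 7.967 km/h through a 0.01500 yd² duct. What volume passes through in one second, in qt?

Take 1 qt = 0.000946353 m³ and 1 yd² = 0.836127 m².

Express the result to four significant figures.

29.33 qt

7.967 km/h × (1/3.6) = 2.21306 m/s
0.01500 yd² × 0.836127 = 0.0125419 m²
V = v × A × t = 2.21306 m/s × 0.0125419 m² × 1 s = 0.027756 m³
0.027756 m³ ÷ (0.000946353 m³/qt) = 29.3294 qt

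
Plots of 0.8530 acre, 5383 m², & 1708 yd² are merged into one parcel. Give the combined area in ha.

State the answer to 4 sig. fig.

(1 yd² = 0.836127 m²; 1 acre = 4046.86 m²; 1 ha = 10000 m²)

1.026 ha

0.8530 acre × 4046.86 → 3451.97 m²
5383 m² (already m²)
1708 yd² × 0.836127 → 1428.1 m²
Combined: 3451.97 + 5383 + 1428.1 = 10263.1 m²
In ha: 10263.1 / 10000 = 1.02631 ha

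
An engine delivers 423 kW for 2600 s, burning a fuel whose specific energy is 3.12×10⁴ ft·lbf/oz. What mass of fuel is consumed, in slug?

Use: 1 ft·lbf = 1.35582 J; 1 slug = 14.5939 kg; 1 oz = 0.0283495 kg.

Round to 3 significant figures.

50.5 slug

423 kW → 423000 W
E = P × t = 423000 × 2600 = 1.0998×10⁹ J
3.12×10⁴ ft·lbf/oz → 1.49215×10⁶ J/kg
m = E / e_s = 1.0998×10⁹ / 1.49215×10⁶ = 737.057 kg
In slug: 737.057 / 14.5939 = 50.5045 slug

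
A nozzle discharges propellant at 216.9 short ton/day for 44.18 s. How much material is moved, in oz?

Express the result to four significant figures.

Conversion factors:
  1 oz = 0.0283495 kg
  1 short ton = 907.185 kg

216.9 short ton/day → 2.27741 kg/s
m = ṁ × t = 2.27741 × 44.18 = 100.616 kg
In oz: 100.616 / 0.0283495 = 3549.13 oz

3549 oz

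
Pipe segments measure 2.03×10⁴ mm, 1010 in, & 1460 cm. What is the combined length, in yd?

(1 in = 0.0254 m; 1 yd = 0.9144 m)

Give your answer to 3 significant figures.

66.2 yd

2.03×10⁴ mm × 0.001 = 20.3 m
1010 in × 0.0254 = 25.654 m
1460 cm × 0.01 = 14.6 m
Sum: 20.3 + 25.654 + 14.6 = 60.554 m
In yd: 60.554 / 0.9144 = 66.2227 yd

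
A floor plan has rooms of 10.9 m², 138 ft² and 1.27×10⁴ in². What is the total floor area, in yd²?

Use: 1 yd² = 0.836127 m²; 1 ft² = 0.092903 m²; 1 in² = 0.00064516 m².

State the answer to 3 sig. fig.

38.2 yd²

10.9 m² (already m²)
138 ft² × 0.092903 → 12.8206 m²
1.27×10⁴ in² × 0.00064516 → 8.19353 m²
Combined: 10.9 + 12.8206 + 8.19353 = 31.9141 m²
In yd²: 31.9141 / 0.836127 = 38.169 yd²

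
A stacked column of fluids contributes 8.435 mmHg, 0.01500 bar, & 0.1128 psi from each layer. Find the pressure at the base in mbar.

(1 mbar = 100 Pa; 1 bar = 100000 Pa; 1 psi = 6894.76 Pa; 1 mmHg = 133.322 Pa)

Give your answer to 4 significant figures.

34.02 mbar

8.435 mmHg × 133.322 = 1124.57 Pa
0.01500 bar × 100000 = 1500 Pa
0.1128 psi × 6894.76 = 777.729 Pa
Sum: 1124.57 + 1500 + 777.729 = 3402.3 Pa
In mbar: 3402.3 / 100 = 34.023 mbar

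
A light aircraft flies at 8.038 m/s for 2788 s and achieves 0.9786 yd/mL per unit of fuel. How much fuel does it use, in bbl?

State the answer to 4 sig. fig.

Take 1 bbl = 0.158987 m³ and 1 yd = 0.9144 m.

d = v × t = 8.038 × 2788 = 22409.9 m
0.9786 yd/mL → 894832 m/m³
V = d / (distance per unit fuel) = 22409.9 / 894832 = 0.0250437 m³
In bbl: 0.0250437 / 0.158987 = 0.15752 bbl

0.1575 bbl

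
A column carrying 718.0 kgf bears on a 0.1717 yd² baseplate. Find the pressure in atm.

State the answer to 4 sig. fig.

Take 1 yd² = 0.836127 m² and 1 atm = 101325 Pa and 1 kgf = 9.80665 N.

0.4840 atm

718.0 kgf × 9.80665 → 7041.17 N
0.1717 yd² × 0.836127 → 0.143563 m²
P = F / A = 7041.17 N / 0.143563 m² = 49045.9 Pa
49045.9 Pa ÷ (101325 Pa/atm) = 0.484045 atm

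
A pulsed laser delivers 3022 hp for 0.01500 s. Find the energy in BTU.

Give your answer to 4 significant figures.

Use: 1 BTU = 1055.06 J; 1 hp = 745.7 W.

3022 hp × 745.7 → 2.25351×10⁶ W
E = P × t = 2.25351×10⁶ W × 0.015 s = 33802.6 J
33802.6 J ÷ (1055.06 J/BTU) = 32.0386 BTU

32.04 BTU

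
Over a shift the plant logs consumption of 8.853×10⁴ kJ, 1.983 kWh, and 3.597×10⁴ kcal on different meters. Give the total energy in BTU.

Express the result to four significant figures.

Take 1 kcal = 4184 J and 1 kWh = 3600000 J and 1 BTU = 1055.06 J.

8.853×10⁴ kJ × 1000 → 8.853×10⁷ J
1.983 kWh × 3600000 → 7.1388×10⁶ J
3.597×10⁴ kcal × 4184 → 1.50498×10⁸ J
Sum: 8.853×10⁷ + 7.1388×10⁶ + 1.50498×10⁸ = 2.46167×10⁸ J
In BTU: 2.46167×10⁸ / 1055.06 = 233320 BTU

2.333×10⁵ BTU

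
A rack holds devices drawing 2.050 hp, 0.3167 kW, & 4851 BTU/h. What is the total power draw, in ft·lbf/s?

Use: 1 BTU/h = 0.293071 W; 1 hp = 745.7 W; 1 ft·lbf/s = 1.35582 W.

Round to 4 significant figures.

2410 ft·lbf/s

2.050 hp × 745.7 = 1528.68 W
0.3167 kW × 1000 = 316.7 W
4851 BTU/h × 0.293071 = 1421.69 W
Sum: 1528.68 + 316.7 + 1421.69 = 3267.07 W
In ft·lbf/s: 3267.07 / 1.35582 = 2409.66 ft·lbf/s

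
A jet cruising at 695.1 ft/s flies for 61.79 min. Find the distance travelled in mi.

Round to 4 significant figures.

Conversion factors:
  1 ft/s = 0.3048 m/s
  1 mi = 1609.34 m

488.1 mi

695.1 ft/s × 0.3048 → 211.866 m/s
61.79 min × 60 → 3707.4 s
d = v × t = 211.866 m/s × 3707.4 s = 785472 m
785472 m ÷ (1609.34 m/mi) = 488.071 mi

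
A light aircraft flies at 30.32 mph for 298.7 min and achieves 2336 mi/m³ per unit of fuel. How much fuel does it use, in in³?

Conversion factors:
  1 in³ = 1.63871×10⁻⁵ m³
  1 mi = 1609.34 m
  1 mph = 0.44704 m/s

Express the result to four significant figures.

3943 in³

30.32 mph → 13.5543 m/s
298.7 min → 17922 s
d = v × t = 13.5543 × 17922 = 242920 m
2336 mi/m³ → 3.75942×10⁶ m/m³
V = d / (distance per unit fuel) = 242920 / 3.75942×10⁶ = 0.0646164 m³
In in³: 0.0646164 / 1.63871×10⁻⁵ = 3943.13 in³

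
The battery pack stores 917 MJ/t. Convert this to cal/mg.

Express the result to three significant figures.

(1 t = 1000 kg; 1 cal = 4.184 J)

917 MJ/t × 1000000 J/MJ ÷ 1000 kg/t = 917000 J/kg
917000 J/kg ÷ 4.184 J/cal × 10⁻⁶ kg/mg = 0.219168 cal/mg

0.219 cal/mg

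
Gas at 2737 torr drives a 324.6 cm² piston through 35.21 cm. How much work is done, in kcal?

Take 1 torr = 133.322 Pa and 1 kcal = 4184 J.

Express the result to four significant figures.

2737 torr → 364902 Pa
324.6 cm² → 0.03246 m²
F = P × A = 364902 × 0.03246 = 11844.7 N
35.21 cm → 0.3521 m
W = F × d = 11844.7 × 0.3521 = 4170.52 J
In kcal: 4170.52 / 4184 = 0.996778 kcal

0.9968 kcal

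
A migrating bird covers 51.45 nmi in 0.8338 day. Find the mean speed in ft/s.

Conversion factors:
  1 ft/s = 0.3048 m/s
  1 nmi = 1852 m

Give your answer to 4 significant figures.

51.45 nmi × 1852 = 95285.4 m
0.8338 day × 86400 = 72040.3 s
v = d / t = 95285.4 m / 72040.3 s = 1.32267 m/s
1.32267 m/s ÷ (0.3048 m/s/ft/s) = 4.33947 ft/s

4.339 ft/s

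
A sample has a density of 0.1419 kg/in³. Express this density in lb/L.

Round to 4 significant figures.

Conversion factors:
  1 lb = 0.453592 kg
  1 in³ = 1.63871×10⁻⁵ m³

0.1419 kg/in³ ÷ 1.63871×10⁻⁵ m³/in³ = 8659.25 kg/m³
8659.25 kg/m³ ÷ 0.453592 kg/lb × 0.001 m³/L = 19.0904 lb/L

19.09 lb/L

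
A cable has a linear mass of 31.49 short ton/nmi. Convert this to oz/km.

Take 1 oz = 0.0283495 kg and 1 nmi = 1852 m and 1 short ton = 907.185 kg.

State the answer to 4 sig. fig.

5.441×10⁵ oz/km

31.49 short ton/nmi × 907.185 kg/short ton ÷ 1852 m/nmi = 15.4251 kg/m
15.4251 kg/m ÷ 0.0283495 kg/oz × 1000 m/km = 544105 oz/km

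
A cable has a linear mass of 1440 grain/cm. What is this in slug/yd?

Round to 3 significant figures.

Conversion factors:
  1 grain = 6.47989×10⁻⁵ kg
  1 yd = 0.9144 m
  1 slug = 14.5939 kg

0.585 slug/yd

1440 grain/cm × 6.47989×10⁻⁵ kg/grain ÷ 0.01 m/cm = 9.33104 kg/m
9.33104 kg/m ÷ 14.5939 kg/slug × 0.9144 m/yd = 0.584649 slug/yd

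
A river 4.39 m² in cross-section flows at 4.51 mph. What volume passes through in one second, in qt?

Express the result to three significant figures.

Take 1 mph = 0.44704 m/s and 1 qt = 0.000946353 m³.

4.51 mph × 0.44704 = 2.01615 m/s
V = v × A × t = 2.01615 m/s × 4.39 m² × 1 s = 8.8509 m³
8.8509 m³ ÷ (0.000946353 m³/qt) = 9352.64 qt

9350 qt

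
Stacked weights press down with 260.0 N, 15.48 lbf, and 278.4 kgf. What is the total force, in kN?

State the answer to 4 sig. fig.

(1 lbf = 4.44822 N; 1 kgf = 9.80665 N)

260.0 N (already N)
15.48 lbf × 4.44822 = 68.8584 N
278.4 kgf × 9.80665 = 2730.17 N
Sum: 260 + 68.8584 + 2730.17 = 3059.03 N
In kN: 3059.03 / 1000 = 3.05903 kN

3.059 kN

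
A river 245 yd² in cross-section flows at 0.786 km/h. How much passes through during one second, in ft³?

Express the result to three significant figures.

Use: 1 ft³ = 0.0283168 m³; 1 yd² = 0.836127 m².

1580 ft³

0.786 km/h × (1/3.6) = 0.218333 m/s
245 yd² × 0.836127 = 204.851 m²
V = v × A × t = 0.218333 m/s × 204.851 m² × 1 s = 44.7257 m³
44.7257 m³ ÷ (0.0283168 m³/ft³) = 1579.48 ft³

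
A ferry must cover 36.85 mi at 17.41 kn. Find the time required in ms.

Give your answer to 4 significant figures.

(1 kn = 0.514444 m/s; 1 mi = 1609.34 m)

36.85 mi × 1609.34 → 59304.2 m
17.41 kn × 0.514444 → 8.95647 m/s
t = d / v = 59304.2 m / 8.95647 m/s = 6621.38 s
6621.38 s ÷ (0.001 s/ms) = 6.62138×10⁶ ms

6.621×10⁶ ms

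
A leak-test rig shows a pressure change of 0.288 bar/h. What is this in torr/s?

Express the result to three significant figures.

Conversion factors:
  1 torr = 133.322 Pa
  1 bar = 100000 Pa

0.0600 torr/s

0.288 bar/h × 100000 Pa/bar ÷ 3600 s/h = 8 Pa/s
8 Pa/s ÷ 133.322 Pa/torr = 0.0600051 torr/s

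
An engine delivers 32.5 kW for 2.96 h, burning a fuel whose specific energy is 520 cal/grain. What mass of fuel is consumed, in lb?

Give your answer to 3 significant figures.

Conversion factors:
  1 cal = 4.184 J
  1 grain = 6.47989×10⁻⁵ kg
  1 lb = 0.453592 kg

32.5 kW → 32500 W
2.96 h → 10656 s
E = P × t = 32500 × 10656 = 3.4632×10⁸ J
520 cal/grain → 3.35759×10⁷ J/kg
m = E / e_s = 3.4632×10⁸ / 3.35759×10⁷ = 10.3145 kg
In lb: 10.3145 / 0.453592 = 22.7396 lb

22.7 lb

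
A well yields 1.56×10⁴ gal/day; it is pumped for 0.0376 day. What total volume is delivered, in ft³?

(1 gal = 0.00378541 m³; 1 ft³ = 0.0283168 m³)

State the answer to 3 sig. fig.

78.4 ft³

1.56×10⁴ gal/day → 6.83477×10⁻⁴ m³/s
0.0376 day → 3248.64 s
V = Q × t = 6.83477×10⁻⁴ × 3248.64 = 2.22037 m³
In ft³: 2.22037 / 0.0283168 = 78.4118 ft³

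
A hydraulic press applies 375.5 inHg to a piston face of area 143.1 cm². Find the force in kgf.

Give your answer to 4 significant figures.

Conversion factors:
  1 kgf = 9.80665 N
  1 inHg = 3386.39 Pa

1856 kgf

375.5 inHg × 3386.39 = 1.27159×10⁶ Pa
143.1 cm² × 0.0001 = 0.01431 m²
F = P × A = 1.27159×10⁶ Pa × 0.01431 m² = 18196.5 N
18196.5 N ÷ (9.80665 N/kgf) = 1855.53 kgf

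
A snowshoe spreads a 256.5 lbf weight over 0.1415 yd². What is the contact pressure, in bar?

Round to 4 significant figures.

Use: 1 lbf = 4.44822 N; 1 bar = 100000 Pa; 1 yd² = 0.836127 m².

256.5 lbf × 4.44822 → 1140.97 N
0.1415 yd² × 0.836127 → 0.118312 m²
P = F / A = 1140.97 N / 0.118312 m² = 9643.74 Pa
9643.74 Pa ÷ (100000 Pa/bar) = 0.0964374 bar

0.09644 bar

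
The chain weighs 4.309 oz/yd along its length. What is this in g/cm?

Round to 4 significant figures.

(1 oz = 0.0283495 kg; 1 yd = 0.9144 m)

1.336 g/cm

4.309 oz/yd × 0.0283495 kg/oz ÷ 0.9144 m/yd = 0.133594 kg/m
0.133594 kg/m ÷ 0.001 kg/g × 0.01 m/cm = 1.33594 g/cm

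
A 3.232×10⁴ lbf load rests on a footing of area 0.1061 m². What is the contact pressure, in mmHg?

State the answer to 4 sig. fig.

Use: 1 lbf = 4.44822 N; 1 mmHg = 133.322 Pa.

1.016×10⁴ mmHg

3.232×10⁴ lbf × 4.44822 → 143766 N
P = F / A = 143766 N / 0.1061 m² = 1.355×10⁶ Pa
1.355×10⁶ Pa ÷ (133.322 Pa/mmHg) = 10163.4 mmHg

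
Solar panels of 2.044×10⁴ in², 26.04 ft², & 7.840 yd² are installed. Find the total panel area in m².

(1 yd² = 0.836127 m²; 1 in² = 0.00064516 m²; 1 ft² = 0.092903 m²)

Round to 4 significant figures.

2.044×10⁴ in² × 0.00064516 = 13.1871 m²
26.04 ft² × 0.092903 = 2.41919 m²
7.840 yd² × 0.836127 = 6.55524 m²
Combined: 13.1871 + 2.41919 + 6.55524 = 22.1615 m²

22.16 m²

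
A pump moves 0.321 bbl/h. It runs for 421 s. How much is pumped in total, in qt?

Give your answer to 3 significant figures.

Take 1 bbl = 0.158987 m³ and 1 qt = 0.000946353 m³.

0.321 bbl/h → 1.41763×10⁻⁵ m³/s
V = Q × t = 1.41763×10⁻⁵ × 421 = 0.00596822 m³
In qt: 0.00596822 / 0.000946353 = 6.30655 qt

6.31 qt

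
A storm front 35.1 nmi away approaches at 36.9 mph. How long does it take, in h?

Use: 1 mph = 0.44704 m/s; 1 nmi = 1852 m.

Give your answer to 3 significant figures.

35.1 nmi × 1852 = 65005.2 m
36.9 mph × 0.44704 = 16.4958 m/s
t = d / v = 65005.2 m / 16.4958 m/s = 3940.71 s
3940.71 s ÷ (3600 s/h) = 1.09464 h

1.09 h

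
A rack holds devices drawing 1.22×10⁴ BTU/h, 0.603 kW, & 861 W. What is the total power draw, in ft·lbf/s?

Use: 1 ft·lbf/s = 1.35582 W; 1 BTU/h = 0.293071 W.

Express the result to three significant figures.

3720 ft·lbf/s

1.22×10⁴ BTU/h × 0.293071 = 3575.47 W
0.603 kW × 1000 = 603 W
861 W (already W)
Sum: 3575.47 + 603 + 861 = 5039.47 W
In ft·lbf/s: 5039.47 / 1.35582 = 3716.92 ft·lbf/s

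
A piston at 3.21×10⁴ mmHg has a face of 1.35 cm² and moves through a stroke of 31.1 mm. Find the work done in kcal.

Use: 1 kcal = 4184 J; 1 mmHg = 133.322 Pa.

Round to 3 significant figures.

0.00429 kcal

3.21×10⁴ mmHg → 4.27964×10⁶ Pa
1.35 cm² → 1.35×10⁻⁴ m²
F = P × A = 4.27964×10⁶ × 1.35×10⁻⁴ = 577.751 N
31.1 mm → 0.0311 m
W = F × d = 577.751 × 0.0311 = 17.9681 J
In kcal: 17.9681 / 4184 = 0.00429448 kcal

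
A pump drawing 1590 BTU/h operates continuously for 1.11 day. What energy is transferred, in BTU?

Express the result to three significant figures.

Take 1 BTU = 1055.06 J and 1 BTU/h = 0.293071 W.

1590 BTU/h × 0.293071 → 465.983 W
1.11 day × 86400 → 95904 s
E = P × t = 465.983 W × 95904 s = 4.46896×10⁷ J
4.46896×10⁷ J ÷ (1055.06 J/BTU) = 42357.4 BTU

4.24×10⁴ BTU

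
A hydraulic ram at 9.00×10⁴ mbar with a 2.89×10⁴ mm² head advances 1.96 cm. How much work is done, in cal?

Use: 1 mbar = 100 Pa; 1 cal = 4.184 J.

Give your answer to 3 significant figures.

9.00×10⁴ mbar → 9×10⁶ Pa
2.89×10⁴ mm² → 0.0289 m²
F = P × A = 9×10⁶ × 0.0289 = 260100 N
1.96 cm → 0.0196 m
W = F × d = 260100 × 0.0196 = 5097.96 J
In cal: 5097.96 / 4.184 = 1218.44 cal

1220 cal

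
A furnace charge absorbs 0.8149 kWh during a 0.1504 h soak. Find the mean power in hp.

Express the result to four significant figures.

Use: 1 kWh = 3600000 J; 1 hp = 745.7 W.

7.266 hp

0.8149 kWh × 3600000 → 2.93364×10⁶ J
0.1504 h × 3600 → 541.44 s
P = E / t = 2.93364×10⁶ J / 541.44 s = 5418.22 W
5418.22 W ÷ (745.7 W/hp) = 7.26595 hp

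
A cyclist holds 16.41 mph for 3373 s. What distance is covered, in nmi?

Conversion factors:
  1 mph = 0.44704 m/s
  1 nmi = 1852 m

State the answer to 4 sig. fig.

13.36 nmi

16.41 mph × 0.44704 = 7.33593 m/s
d = v × t = 7.33593 m/s × 3373 s = 24744.1 m
24744.1 m ÷ (1852 m/nmi) = 13.3607 nmi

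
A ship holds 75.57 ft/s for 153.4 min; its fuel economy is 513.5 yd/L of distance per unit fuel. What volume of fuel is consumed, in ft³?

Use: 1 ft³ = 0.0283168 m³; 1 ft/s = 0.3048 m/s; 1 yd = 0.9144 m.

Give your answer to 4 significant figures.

15.94 ft³

75.57 ft/s → 23.0337 m/s
153.4 min → 9204 s
d = v × t = 23.0337 × 9204 = 212002 m
513.5 yd/L → 469544 m/m³
V = d / (distance per unit fuel) = 212002 / 469544 = 0.451506 m³
In ft³: 0.451506 / 0.0283168 = 15.9448 ft³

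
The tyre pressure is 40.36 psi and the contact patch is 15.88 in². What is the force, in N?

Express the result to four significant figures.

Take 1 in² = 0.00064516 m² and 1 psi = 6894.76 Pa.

40.36 psi × 6894.76 → 278273 Pa
15.88 in² × 0.00064516 → 0.0102451 m²
F = P × A = 278273 Pa × 0.0102451 m² = 2850.93 N

2851 N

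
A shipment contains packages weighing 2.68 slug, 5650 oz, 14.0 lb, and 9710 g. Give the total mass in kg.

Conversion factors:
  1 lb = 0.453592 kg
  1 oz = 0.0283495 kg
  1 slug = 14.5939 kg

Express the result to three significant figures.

2.68 slug × 14.5939 = 39.1117 kg
5650 oz × 0.0283495 = 160.175 kg
14.0 lb × 0.453592 = 6.35029 kg
9710 g × 0.001 = 9.71 kg
Combined: 39.1117 + 160.175 + 6.35029 + 9.71 = 215.347 kg

215 kg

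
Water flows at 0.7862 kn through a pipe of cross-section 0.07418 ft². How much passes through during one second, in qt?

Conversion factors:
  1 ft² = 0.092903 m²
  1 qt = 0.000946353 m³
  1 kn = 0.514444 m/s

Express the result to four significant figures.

0.7862 kn × 0.514444 → 0.404456 m/s
0.07418 ft² × 0.092903 → 0.00689154 m²
V = v × A × t = 0.404456 m/s × 0.00689154 m² × 1 s = 0.00278732 m³
0.00278732 m³ ÷ (0.000946353 m³/qt) = 2.94533 qt

2.945 qt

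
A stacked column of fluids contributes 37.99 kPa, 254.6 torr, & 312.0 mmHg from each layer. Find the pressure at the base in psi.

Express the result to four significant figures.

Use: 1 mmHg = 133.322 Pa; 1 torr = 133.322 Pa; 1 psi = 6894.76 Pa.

16.47 psi

37.99 kPa × 1000 → 37990 Pa
254.6 torr × 133.322 → 33943.8 Pa
312.0 mmHg × 133.322 → 41596.5 Pa
Sum: 37990 + 33943.8 + 41596.5 = 113530 Pa
In psi: 113530 / 6894.76 = 16.4661 psi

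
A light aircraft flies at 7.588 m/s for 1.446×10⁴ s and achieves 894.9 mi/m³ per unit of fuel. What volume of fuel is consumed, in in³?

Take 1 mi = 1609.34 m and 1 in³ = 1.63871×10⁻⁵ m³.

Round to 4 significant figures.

d = v × t = 7.588 × 14460 = 109722 m
894.9 mi/m³ → 1.4402×10⁶ m/m³
V = d / (distance per unit fuel) = 109722 / 1.4402×10⁶ = 0.0761853 m³
In in³: 0.0761853 / 1.63871×10⁻⁵ = 4649.1 in³

4649 in³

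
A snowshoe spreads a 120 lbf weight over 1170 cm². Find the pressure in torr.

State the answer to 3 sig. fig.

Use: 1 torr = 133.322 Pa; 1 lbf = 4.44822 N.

120 lbf × 4.44822 = 533.786 N
1170 cm² × 0.0001 = 0.117 m²
P = F / A = 533.786 N / 0.117 m² = 4562.27 Pa
4562.27 Pa ÷ (133.322 Pa/torr) = 34.2199 torr

34.2 torr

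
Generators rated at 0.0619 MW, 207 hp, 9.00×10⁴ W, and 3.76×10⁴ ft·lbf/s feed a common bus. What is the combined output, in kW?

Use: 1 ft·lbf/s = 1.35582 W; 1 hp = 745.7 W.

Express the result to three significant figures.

357 kW

0.0619 MW × 1000000 = 61900 W
207 hp × 745.7 = 154360 W
9.00×10⁴ W (already W)
3.76×10⁴ ft·lbf/s × 1.35582 = 50978.8 W
Total: 61900 + 154360 + 90000 + 50978.8 = 357239 W
In kW: 357239 / 1000 = 357.239 kW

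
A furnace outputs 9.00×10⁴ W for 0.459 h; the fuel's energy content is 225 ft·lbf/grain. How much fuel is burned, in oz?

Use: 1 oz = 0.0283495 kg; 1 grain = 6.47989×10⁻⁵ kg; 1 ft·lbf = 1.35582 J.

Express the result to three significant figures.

1110 oz

0.459 h → 1652.4 s
E = P × t = 90000 × 1652.4 = 1.48716×10⁸ J
225 ft·lbf/grain → 4.70779×10⁶ J/kg
m = E / e_s = 1.48716×10⁸ / 4.70779×10⁶ = 31.5893 kg
In oz: 31.5893 / 0.0283495 = 1114.28 oz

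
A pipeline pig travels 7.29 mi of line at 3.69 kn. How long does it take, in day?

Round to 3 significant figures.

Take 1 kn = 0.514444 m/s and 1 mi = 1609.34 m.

7.29 mi × 1609.34 → 11732.1 m
3.69 kn × 0.514444 → 1.8983 m/s
t = d / v = 11732.1 m / 1.8983 m/s = 6180.32 s
6180.32 s ÷ (86400 s/day) = 0.0715315 day

0.0715 day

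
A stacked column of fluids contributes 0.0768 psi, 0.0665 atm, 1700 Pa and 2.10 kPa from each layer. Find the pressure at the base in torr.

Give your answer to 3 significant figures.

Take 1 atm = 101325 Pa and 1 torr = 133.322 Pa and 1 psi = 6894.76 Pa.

0.0768 psi × 6894.76 = 529.518 Pa
0.0665 atm × 101325 = 6738.11 Pa
1700 Pa (already Pa)
2.10 kPa × 1000 = 2100 Pa
Sum: 529.518 + 6738.11 + 1700 + 2100 = 11067.6 Pa
In torr: 11067.6 / 133.322 = 83.0141 torr

83.0 torr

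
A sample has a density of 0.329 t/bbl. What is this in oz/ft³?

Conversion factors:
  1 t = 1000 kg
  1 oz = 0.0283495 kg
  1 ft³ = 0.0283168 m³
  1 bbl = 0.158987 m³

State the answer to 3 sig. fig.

2070 oz/ft³

0.329 t/bbl × 1000 kg/t ÷ 0.158987 m³/bbl = 2069.35 kg/m³
2069.35 kg/m³ ÷ 0.0283495 kg/oz × 0.0283168 m³/ft³ = 2066.96 oz/ft³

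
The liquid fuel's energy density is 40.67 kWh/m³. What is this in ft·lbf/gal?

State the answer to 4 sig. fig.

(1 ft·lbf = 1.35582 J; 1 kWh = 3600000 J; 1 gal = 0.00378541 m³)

40.67 kWh/m³ × 3600000 J/kWh = 1.46412×10⁸ J/m³
1.46412×10⁸ J/m³ ÷ 1.35582 J/ft·lbf × 0.00378541 m³/gal = 408778 ft·lbf/gal

4.088×10⁵ ft·lbf/gal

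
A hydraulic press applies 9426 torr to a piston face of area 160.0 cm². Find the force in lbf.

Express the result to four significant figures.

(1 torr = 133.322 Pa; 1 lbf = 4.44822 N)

4520 lbf

9426 torr × 133.322 → 1.25669×10⁶ Pa
160.0 cm² × 0.0001 → 0.016 m²
F = P × A = 1.25669×10⁶ Pa × 0.016 m² = 20107 N
20107 N ÷ (4.44822 N/lbf) = 4520.24 lbf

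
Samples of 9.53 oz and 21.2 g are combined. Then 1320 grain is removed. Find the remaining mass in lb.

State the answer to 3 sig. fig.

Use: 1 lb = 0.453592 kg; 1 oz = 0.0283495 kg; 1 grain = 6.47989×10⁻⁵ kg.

0.454 lb

9.53 oz × 0.0283495 → 0.270171 kg
21.2 g × 0.001 → 0.0212 kg
1320 grain × 6.47989×10⁻⁵ → 0.0855345 kg
Net: 0.270171 + 0.0212 − 0.0855345 = 0.205836 kg
In lb: 0.205836 / 0.453592 = 0.453791 lb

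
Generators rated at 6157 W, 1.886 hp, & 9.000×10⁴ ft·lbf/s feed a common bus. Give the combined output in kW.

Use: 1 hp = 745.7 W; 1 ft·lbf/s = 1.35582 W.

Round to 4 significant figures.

129.6 kW

6157 W (already W)
1.886 hp × 745.7 = 1406.39 W
9.000×10⁴ ft·lbf/s × 1.35582 = 122024 W
Total: 6157 + 1406.39 + 122024 = 129587 W
In kW: 129587 / 1000 = 129.587 kW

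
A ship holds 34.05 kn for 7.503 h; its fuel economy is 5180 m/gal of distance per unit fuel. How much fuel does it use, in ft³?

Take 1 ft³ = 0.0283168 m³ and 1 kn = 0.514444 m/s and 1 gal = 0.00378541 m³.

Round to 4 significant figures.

34.05 kn → 17.5168 m/s
7.503 h → 27010.8 s
d = v × t = 17.5168 × 27010.8 = 473143 m
5180 m/gal → 1.36841×10⁶ m/m³
V = d / (distance per unit fuel) = 473143 / 1.36841×10⁶ = 0.345761 m³
In ft³: 0.345761 / 0.0283168 = 12.2105 ft³

12.21 ft³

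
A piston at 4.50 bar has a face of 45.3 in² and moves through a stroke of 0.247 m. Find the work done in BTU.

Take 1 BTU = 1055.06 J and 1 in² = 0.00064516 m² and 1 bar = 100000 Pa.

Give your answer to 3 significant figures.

4.50 bar → 450000 Pa
45.3 in² → 0.0292257 m²
F = P × A = 450000 × 0.0292257 = 13151.6 N
W = F × d = 13151.6 × 0.247 = 3248.45 J
In BTU: 3248.45 / 1055.06 = 3.07892 BTU

3.08 BTU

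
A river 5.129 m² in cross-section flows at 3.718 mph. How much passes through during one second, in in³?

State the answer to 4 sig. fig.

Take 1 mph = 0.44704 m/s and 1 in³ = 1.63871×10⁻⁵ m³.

3.718 mph × 0.44704 = 1.66209 m/s
V = v × A × t = 1.66209 m/s × 5.129 m² × 1 s = 8.52486 m³
8.52486 m³ ÷ (1.63871×10⁻⁵ m³/in³) = 520218 in³

5.202×10⁵ in³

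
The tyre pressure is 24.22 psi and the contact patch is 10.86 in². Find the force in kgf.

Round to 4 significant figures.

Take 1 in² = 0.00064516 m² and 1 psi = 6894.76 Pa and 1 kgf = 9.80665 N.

24.22 psi × 6894.76 → 166991 Pa
10.86 in² × 0.00064516 → 0.00700644 m²
F = P × A = 166991 Pa × 0.00700644 m² = 1170.01 N
1170.01 N ÷ (9.80665 N/kgf) = 119.308 kgf

119.3 kgf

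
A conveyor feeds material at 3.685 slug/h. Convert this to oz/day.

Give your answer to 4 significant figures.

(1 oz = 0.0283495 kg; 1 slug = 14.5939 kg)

3.685 slug/h × 14.5939 kg/slug ÷ 3600 s/h = 0.0149385 kg/s
0.0149385 kg/s ÷ 0.0283495 kg/oz × 86400 s/day = 45527.7 oz/day

4.553×10⁴ oz/day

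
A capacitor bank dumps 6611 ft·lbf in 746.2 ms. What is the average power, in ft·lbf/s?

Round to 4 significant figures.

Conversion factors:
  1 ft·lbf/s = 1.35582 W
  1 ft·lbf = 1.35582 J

6611 ft·lbf × 1.35582 = 8963.33 J
746.2 ms × 0.001 = 0.7462 s
P = E / t = 8963.33 J / 0.7462 s = 12012 W
12012 W ÷ (1.35582 W/ft·lbf/s) = 8859.58 ft·lbf/s

8860 ft·lbf/s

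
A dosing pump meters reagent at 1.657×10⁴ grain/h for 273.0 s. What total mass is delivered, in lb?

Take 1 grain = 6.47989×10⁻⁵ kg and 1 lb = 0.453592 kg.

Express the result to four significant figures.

1.657×10⁴ grain/h → 2.98255×10⁻⁴ kg/s
m = ṁ × t = 2.98255×10⁻⁴ × 273 = 0.0814236 kg
In lb: 0.0814236 / 0.453592 = 0.179508 lb

0.1795 lb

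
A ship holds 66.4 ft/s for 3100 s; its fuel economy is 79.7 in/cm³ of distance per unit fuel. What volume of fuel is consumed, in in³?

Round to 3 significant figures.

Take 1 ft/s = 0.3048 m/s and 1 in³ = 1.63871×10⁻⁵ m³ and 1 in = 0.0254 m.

1890 in³

66.4 ft/s → 20.2387 m/s
d = v × t = 20.2387 × 3100 = 62740 m
79.7 in/cm³ → 2.02438×10⁶ m/m³
V = d / (distance per unit fuel) = 62740 / 2.02438×10⁶ = 0.0309922 m³
In in³: 0.0309922 / 1.63871×10⁻⁵ = 1891.26 in³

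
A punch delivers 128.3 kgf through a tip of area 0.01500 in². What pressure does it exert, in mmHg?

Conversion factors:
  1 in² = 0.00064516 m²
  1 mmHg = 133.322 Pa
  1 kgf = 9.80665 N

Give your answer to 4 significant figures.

128.3 kgf × 9.80665 = 1258.19 N
0.01500 in² × 0.00064516 = 9.6774×10⁻⁶ m²
P = F / A = 1258.19 N / 9.6774×10⁻⁶ m² = 1.30013×10⁸ Pa
1.30013×10⁸ Pa ÷ (133.322 Pa/mmHg) = 975180 mmHg

9.752×10⁵ mmHg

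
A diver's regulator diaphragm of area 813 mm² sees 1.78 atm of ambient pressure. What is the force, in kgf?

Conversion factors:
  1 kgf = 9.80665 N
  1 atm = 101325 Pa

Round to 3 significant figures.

15.0 kgf

1.78 atm × 101325 = 180358 Pa
813 mm² × 10⁻⁶ = 8.13×10⁻⁴ m²
F = P × A = 180358 Pa × 8.13×10⁻⁴ m² = 146.631 N
146.631 N ÷ (9.80665 N/kgf) = 14.9522 kgf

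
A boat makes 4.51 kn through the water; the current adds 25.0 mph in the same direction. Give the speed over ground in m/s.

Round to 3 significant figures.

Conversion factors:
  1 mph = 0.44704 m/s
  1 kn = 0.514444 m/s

4.51 kn × 0.514444 = 2.32014 m/s
25.0 mph × 0.44704 = 11.176 m/s
Total: 2.32014 + 11.176 = 13.4961 m/s

13.5 m/s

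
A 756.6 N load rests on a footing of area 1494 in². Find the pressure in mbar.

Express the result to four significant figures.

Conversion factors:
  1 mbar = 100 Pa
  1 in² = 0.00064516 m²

7.850 mbar

1494 in² × 0.00064516 → 0.963869 m²
P = F / A = 756.6 N / 0.963869 m² = 784.961 Pa
784.961 Pa ÷ (100 Pa/mbar) = 7.84961 mbar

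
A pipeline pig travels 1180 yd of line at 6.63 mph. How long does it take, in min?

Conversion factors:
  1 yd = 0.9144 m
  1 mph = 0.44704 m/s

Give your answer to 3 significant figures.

6.07 min

1180 yd × 0.9144 → 1078.99 m
6.63 mph × 0.44704 → 2.96388 m/s
t = d / v = 1078.99 m / 2.96388 m/s = 364.046 s
364.046 s ÷ (60 s/min) = 6.06743 min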